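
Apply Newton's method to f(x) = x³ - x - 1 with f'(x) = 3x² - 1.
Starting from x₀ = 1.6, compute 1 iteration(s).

f(x) = x³ - x - 1
f'(x) = 3x² - 1
x₀ = 1.6

Newton-Raphson formula: x_{n+1} = x_n - f(x_n)/f'(x_n)

Iteration 1:
  f(1.600000) = 1.496000
  f'(1.600000) = 6.680000
  x_1 = 1.600000 - 1.496000/6.680000 = 1.376048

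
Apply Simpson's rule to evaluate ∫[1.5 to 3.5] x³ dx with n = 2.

f(x) = x³
a = 1.5, b = 3.5, n = 2
h = (b - a)/n = 1.000000

Simpson's rule: (h/3)[f(x₀) + 4f(x₁) + 2f(x₂) + ... + f(xₙ)]

x_0 = 1.5000, f(x_0) = 3.375000, coefficient = 1
x_1 = 2.5000, f(x_1) = 15.625000, coefficient = 4
x_2 = 3.5000, f(x_2) = 42.875000, coefficient = 1

I ≈ (1.000000/3) × 108.750000 = 36.250000
Exact value: 36.250000
Error: 0.000000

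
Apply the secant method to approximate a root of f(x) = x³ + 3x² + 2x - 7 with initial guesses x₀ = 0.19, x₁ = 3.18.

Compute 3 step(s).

f(x) = x³ + 3x² + 2x - 7
x₀ = 0.19, x₁ = 3.18

Secant formula: x_{n+1} = x_n - f(x_n)(x_n - x_{n-1})/(f(x_n) - f(x_{n-1}))

Iteration 1:
  f(0.190000) = -6.504841
  f(3.180000) = 61.854632
  x_2 = 3.180000 - 61.854632×(3.180000 - 0.190000)/(61.854632 - (-6.504841))
       = 0.474518
Iteration 2:
  f(3.180000) = 61.854632
  f(0.474518) = -5.268618
  x_3 = 0.474518 - (-5.268618)×(0.474518 - 3.180000)/(-5.268618 - 61.854632)
       = 0.686876
Iteration 3:
  f(0.474518) = -5.268618
  f(0.686876) = -3.886788
  x_4 = 0.686876 - (-3.886788)×(0.686876 - 0.474518)/(-3.886788 - (-5.268618))
       = 1.284192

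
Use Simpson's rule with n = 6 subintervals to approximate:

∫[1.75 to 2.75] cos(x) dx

f(x) = cos(x)
a = 1.75, b = 2.75, n = 6
h = (b - a)/n = 0.166667

Simpson's rule: (h/3)[f(x₀) + 4f(x₁) + 2f(x₂) + ... + f(xₙ)]

x_0 = 1.7500, f(x_0) = -0.178246, coefficient = 1
x_1 = 1.9167, f(x_1) = -0.339016, coefficient = 4
x_2 = 2.0833, f(x_2) = -0.490390, coefficient = 2
x_3 = 2.2500, f(x_3) = -0.628174, coefficient = 4
x_4 = 2.4167, f(x_4) = -0.748549, coefficient = 2
x_5 = 2.5833, f(x_5) = -0.848178, coefficient = 4
x_6 = 2.7500, f(x_6) = -0.924302, coefficient = 1

I ≈ (0.166667/3) × -10.841896 = -0.602328
Exact value: -0.602325
Error: 0.000003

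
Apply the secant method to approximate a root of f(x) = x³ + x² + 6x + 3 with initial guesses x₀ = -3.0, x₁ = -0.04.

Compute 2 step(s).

f(x) = x³ + x² + 6x + 3
x₀ = -3.0, x₁ = -0.04

Secant formula: x_{n+1} = x_n - f(x_n)(x_n - x_{n-1})/(f(x_n) - f(x_{n-1}))

Iteration 1:
  f(-3.000000) = -33.000000
  f(-0.040000) = 2.761536
  x_2 = -0.040000 - 2.761536×(-0.040000 - (-3.000000))/(2.761536 - (-33.000000))
       = -0.268574
Iteration 2:
  f(-0.040000) = 2.761536
  f(-0.268574) = 1.441317
  x_3 = -0.268574 - 1.441317×(-0.268574 - (-0.040000))/(1.441317 - 2.761536)
       = -0.518113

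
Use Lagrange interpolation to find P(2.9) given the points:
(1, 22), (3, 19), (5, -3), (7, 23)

Lagrange interpolation formula:
P(x) = Σ yᵢ × Lᵢ(x)
where Lᵢ(x) = Π_{j≠i} (x - xⱼ)/(xᵢ - xⱼ)

L_0(2.9) = (2.9 - 3)/(1 - 3) × (2.9 - 5)/(1 - 5) × (2.9 - 7)/(1 - 7) = 0.017938
L_1(2.9) = (2.9 - 1)/(3 - 1) × (2.9 - 5)/(3 - 5) × (2.9 - 7)/(3 - 7) = 1.022437
L_2(2.9) = (2.9 - 1)/(5 - 1) × (2.9 - 3)/(5 - 3) × (2.9 - 7)/(5 - 7) = -0.048688
L_3(2.9) = (2.9 - 1)/(7 - 1) × (2.9 - 3)/(7 - 3) × (2.9 - 5)/(7 - 5) = 0.008313

P(2.9) = 22×L_0(2.9) + 19×L_1(2.9) + (-3)×L_2(2.9) + 23×L_3(2.9)
P(2.9) = 20.158188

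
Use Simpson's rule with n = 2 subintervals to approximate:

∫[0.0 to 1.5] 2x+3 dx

f(x) = 2x+3
a = 0.0, b = 1.5, n = 2
h = (b - a)/n = 0.750000

Simpson's rule: (h/3)[f(x₀) + 4f(x₁) + 2f(x₂) + ... + f(xₙ)]

x_0 = 0.0000, f(x_0) = 3.000000, coefficient = 1
x_1 = 0.7500, f(x_1) = 4.500000, coefficient = 4
x_2 = 1.5000, f(x_2) = 6.000000, coefficient = 1

I ≈ (0.750000/3) × 27.000000 = 6.750000
Exact value: 6.750000
Error: 0.000000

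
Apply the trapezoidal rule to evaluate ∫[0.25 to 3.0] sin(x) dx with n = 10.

f(x) = sin(x)
a = 0.25, b = 3.0, n = 10
h = (b - a)/n = 0.275000

Trapezoidal rule: (h/2)[f(x₀) + 2f(x₁) + 2f(x₂) + ... + f(xₙ)]

x_0 = 0.2500, f(x_0) = 0.247404, coefficient = 1
x_1 = 0.5250, f(x_1) = 0.501213, coefficient = 2
x_2 = 0.8000, f(x_2) = 0.717356, coefficient = 2
x_3 = 1.0750, f(x_3) = 0.879590, coefficient = 2
x_4 = 1.3500, f(x_4) = 0.975723, coefficient = 2
x_5 = 1.6250, f(x_5) = 0.998531, coefficient = 2
x_6 = 1.9000, f(x_6) = 0.946300, coefficient = 2
x_7 = 2.1750, f(x_7) = 0.822955, coefficient = 2
x_8 = 2.4500, f(x_8) = 0.637765, coefficient = 2
x_9 = 2.7250, f(x_9) = 0.404647, coefficient = 2
x_10 = 3.0000, f(x_10) = 0.141120, coefficient = 1

I ≈ (0.275000/2) × 14.156685 = 1.946544
Exact value: 1.958905
Error: 0.012361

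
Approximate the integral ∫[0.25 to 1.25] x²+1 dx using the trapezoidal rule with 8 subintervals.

f(x) = x²+1
a = 0.25, b = 1.25, n = 8
h = (b - a)/n = 0.125000

Trapezoidal rule: (h/2)[f(x₀) + 2f(x₁) + 2f(x₂) + ... + f(xₙ)]

x_0 = 0.2500, f(x_0) = 1.062500, coefficient = 1
x_1 = 0.3750, f(x_1) = 1.140625, coefficient = 2
x_2 = 0.5000, f(x_2) = 1.250000, coefficient = 2
x_3 = 0.6250, f(x_3) = 1.390625, coefficient = 2
x_4 = 0.7500, f(x_4) = 1.562500, coefficient = 2
x_5 = 0.8750, f(x_5) = 1.765625, coefficient = 2
x_6 = 1.0000, f(x_6) = 2.000000, coefficient = 2
x_7 = 1.1250, f(x_7) = 2.265625, coefficient = 2
x_8 = 1.2500, f(x_8) = 2.562500, coefficient = 1

I ≈ (0.125000/2) × 26.375000 = 1.648438
Exact value: 1.645833
Error: 0.002604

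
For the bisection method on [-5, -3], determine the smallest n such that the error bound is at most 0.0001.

We need (b-a)/2^n ≤ 0.0001
(-3 - (-5))/2^n ≤ 0.0001
2/2^n ≤ 0.0001
2^n ≥ 20000
n ≥ log₂(20000) = 14.29
n ≥ 15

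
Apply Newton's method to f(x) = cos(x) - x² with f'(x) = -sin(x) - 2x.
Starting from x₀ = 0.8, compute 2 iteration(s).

f(x) = cos(x) - x²
f'(x) = -sin(x) - 2x
x₀ = 0.8

Newton-Raphson formula: x_{n+1} = x_n - f(x_n)/f'(x_n)

Iteration 1:
  f(0.800000) = 0.056707
  f'(0.800000) = -2.317356
  x_1 = 0.800000 - 0.056707/(-2.317356) = 0.824470
Iteration 2:
  f(0.824470) = -0.000806
  f'(0.824470) = -2.383129
  x_2 = 0.824470 - (-0.000806)/(-2.383129) = 0.824132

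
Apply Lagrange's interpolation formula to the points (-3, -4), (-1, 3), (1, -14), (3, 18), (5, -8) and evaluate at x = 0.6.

Lagrange interpolation formula:
P(x) = Σ yᵢ × Lᵢ(x)
where Lᵢ(x) = Π_{j≠i} (x - xⱼ)/(xᵢ - xⱼ)

L_0(0.6) = (0.6 - (-1))/(-3 - (-1)) × (0.6 - 1)/(-3 - 1) × (0.6 - 3)/(-3 - 3) × (0.6 - 5)/(-3 - 5) = -0.017600
L_1(0.6) = (0.6 - (-3))/(-1 - (-3)) × (0.6 - 1)/(-1 - 1) × (0.6 - 3)/(-1 - 3) × (0.6 - 5)/(-1 - 5) = 0.158400
L_2(0.6) = (0.6 - (-3))/(1 - (-3)) × (0.6 - (-1))/(1 - (-1)) × (0.6 - 3)/(1 - 3) × (0.6 - 5)/(1 - 5) = 0.950400
L_3(0.6) = (0.6 - (-3))/(3 - (-3)) × (0.6 - (-1))/(3 - (-1)) × (0.6 - 1)/(3 - 1) × (0.6 - 5)/(3 - 5) = -0.105600
L_4(0.6) = (0.6 - (-3))/(5 - (-3)) × (0.6 - (-1))/(5 - (-1)) × (0.6 - 1)/(5 - 1) × (0.6 - 3)/(5 - 3) = 0.014400

P(0.6) = (-4)×L_0(0.6) + 3×L_1(0.6) + (-14)×L_2(0.6) + 18×L_3(0.6) + (-8)×L_4(0.6)
P(0.6) = -14.776000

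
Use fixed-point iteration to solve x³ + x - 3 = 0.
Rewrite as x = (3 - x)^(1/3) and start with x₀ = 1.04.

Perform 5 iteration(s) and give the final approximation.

Equation: x³ + x - 3 = 0
Fixed-point form: x = (3 - x)^(1/3)
x₀ = 1.04

x_1 = g(1.040000) = 1.251465
x_2 = g(1.251465) = 1.204735
x_3 = g(1.204735) = 1.215373
x_4 = g(1.215373) = 1.212967
x_5 = g(1.212967) = 1.213512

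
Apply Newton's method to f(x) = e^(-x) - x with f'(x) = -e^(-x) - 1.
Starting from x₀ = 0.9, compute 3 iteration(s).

f(x) = e^(-x) - x
f'(x) = -e^(-x) - 1
x₀ = 0.9

Newton-Raphson formula: x_{n+1} = x_n - f(x_n)/f'(x_n)

Iteration 1:
  f(0.900000) = -0.493430
  f'(0.900000) = -1.406570
  x_1 = 0.900000 - (-0.493430)/(-1.406570) = 0.549196
Iteration 2:
  f(0.549196) = 0.028218
  f'(0.549196) = -1.577414
  x_2 = 0.549196 - 0.028218/(-1.577414) = 0.567085
Iteration 3:
  f(0.567085) = 0.000092
  f'(0.567085) = -1.567177
  x_3 = 0.567085 - 0.000092/(-1.567177) = 0.567143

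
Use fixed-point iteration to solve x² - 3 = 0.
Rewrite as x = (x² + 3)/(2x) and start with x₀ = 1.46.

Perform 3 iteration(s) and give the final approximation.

Equation: x² - 3 = 0
Fixed-point form: x = (x² + 3)/(2x)
x₀ = 1.46

x_1 = g(1.460000) = 1.757397
x_2 = g(1.757397) = 1.732234
x_3 = g(1.732234) = 1.732051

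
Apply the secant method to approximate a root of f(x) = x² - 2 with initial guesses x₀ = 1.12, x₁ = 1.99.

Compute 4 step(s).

f(x) = x² - 2
x₀ = 1.12, x₁ = 1.99

Secant formula: x_{n+1} = x_n - f(x_n)(x_n - x_{n-1})/(f(x_n) - f(x_{n-1}))

Iteration 1:
  f(1.120000) = -0.745600
  f(1.990000) = 1.960100
  x_2 = 1.990000 - 1.960100×(1.990000 - 1.120000)/(1.960100 - (-0.745600))
       = 1.359743
Iteration 2:
  f(1.990000) = 1.960100
  f(1.359743) = -0.151100
  x_3 = 1.359743 - (-0.151100)×(1.359743 - 1.990000)/(-0.151100 - 1.960100)
       = 1.404851
Iteration 3:
  f(1.359743) = -0.151100
  f(1.404851) = -0.026395
  x_4 = 1.404851 - (-0.026395)×(1.404851 - 1.359743)/(-0.026395 - (-0.151100))
       = 1.414398
Iteration 4:
  f(1.404851) = -0.026395
  f(1.414398) = 0.000522
  x_5 = 1.414398 - 0.000522×(1.414398 - 1.404851)/(0.000522 - (-0.026395))
       = 1.414213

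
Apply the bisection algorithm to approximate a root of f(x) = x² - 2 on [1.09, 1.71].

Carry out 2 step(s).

f(x) = x² - 2
Initial interval: [1.09, 1.71]

Iteration 1:
  c_1 = (1.090000 + 1.710000)/2 = 1.400000
  f(c_1) = f(1.400000) = -0.040000
  f(a) × f(c) ≥ 0, new interval: [1.400000, 1.710000]
Iteration 2:
  c_2 = (1.400000 + 1.710000)/2 = 1.555000
  f(c_2) = f(1.555000) = 0.418025
  f(a) × f(c) < 0, new interval: [1.400000, 1.555000]

After 2 iteration(s), the approximation is c_2 = 1.555000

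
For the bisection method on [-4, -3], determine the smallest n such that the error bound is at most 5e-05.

We need (b-a)/2^n ≤ 5e-05
(-3 - (-4))/2^n ≤ 5e-05
1/2^n ≤ 5e-05
2^n ≥ 20000
n ≥ log₂(20000) = 14.29
n ≥ 15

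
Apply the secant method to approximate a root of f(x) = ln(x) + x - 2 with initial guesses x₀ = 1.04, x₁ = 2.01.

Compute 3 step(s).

f(x) = ln(x) + x - 2
x₀ = 1.04, x₁ = 2.01

Secant formula: x_{n+1} = x_n - f(x_n)(x_n - x_{n-1})/(f(x_n) - f(x_{n-1}))

Iteration 1:
  f(1.040000) = -0.920779
  f(2.010000) = 0.708135
  x_2 = 2.010000 - 0.708135×(2.010000 - 1.040000)/(0.708135 - (-0.920779))
       = 1.588314
Iteration 2:
  f(2.010000) = 0.708135
  f(1.588314) = 0.050987
  x_3 = 1.588314 - 0.050987×(1.588314 - 2.010000)/(0.050987 - 0.708135)
       = 1.555596
Iteration 3:
  f(1.588314) = 0.050987
  f(1.555596) = -0.002545
  x_4 = 1.555596 - (-0.002545)×(1.555596 - 1.588314)/(-0.002545 - 0.050987)
       = 1.557152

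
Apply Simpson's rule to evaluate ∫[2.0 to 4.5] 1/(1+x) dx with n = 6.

f(x) = 1/(1+x)
a = 2.0, b = 4.5, n = 6
h = (b - a)/n = 0.416667

Simpson's rule: (h/3)[f(x₀) + 4f(x₁) + 2f(x₂) + ... + f(xₙ)]

x_0 = 2.0000, f(x_0) = 0.333333, coefficient = 1
x_1 = 2.4167, f(x_1) = 0.292683, coefficient = 4
x_2 = 2.8333, f(x_2) = 0.260870, coefficient = 2
x_3 = 3.2500, f(x_3) = 0.235294, coefficient = 4
x_4 = 3.6667, f(x_4) = 0.214286, coefficient = 2
x_5 = 4.0833, f(x_5) = 0.196721, coefficient = 4
x_6 = 4.5000, f(x_6) = 0.181818, coefficient = 1

I ≈ (0.416667/3) × 4.364255 = 0.606147
Exact value: 0.606136
Error: 0.000011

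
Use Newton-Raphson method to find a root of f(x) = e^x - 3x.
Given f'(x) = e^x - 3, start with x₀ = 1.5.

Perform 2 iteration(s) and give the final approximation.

f(x) = e^x - 3x
f'(x) = e^x - 3
x₀ = 1.5

Newton-Raphson formula: x_{n+1} = x_n - f(x_n)/f'(x_n)

Iteration 1:
  f(1.500000) = -0.018311
  f'(1.500000) = 1.481689
  x_1 = 1.500000 - (-0.018311)/1.481689 = 1.512358
Iteration 2:
  f(1.512358) = 0.000344
  f'(1.512358) = 1.537418
  x_2 = 1.512358 - 0.000344/1.537418 = 1.512135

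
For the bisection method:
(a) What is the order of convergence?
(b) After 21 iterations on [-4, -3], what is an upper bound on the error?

(a) Bisection has linear (order 1) convergence; the error is halved each step.

(b) Error bound = (b-a)/2^n = (-3 - (-4))/2^{21}
    = 1/2^{21}

(a) 1 (linear); (b) error ≤ 4.77e-07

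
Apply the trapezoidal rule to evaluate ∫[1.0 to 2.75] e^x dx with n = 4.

f(x) = e^x
a = 1.0, b = 2.75, n = 4
h = (b - a)/n = 0.437500

Trapezoidal rule: (h/2)[f(x₀) + 2f(x₁) + 2f(x₂) + ... + f(xₙ)]

x_0 = 1.0000, f(x_0) = 2.718282, coefficient = 1
x_1 = 1.4375, f(x_1) = 4.210157, coefficient = 2
x_2 = 1.8750, f(x_2) = 6.520819, coefficient = 2
x_3 = 2.3125, f(x_3) = 10.099642, coefficient = 2
x_4 = 2.7500, f(x_4) = 15.642632, coefficient = 1

I ≈ (0.437500/2) × 60.022151 = 13.129846
Exact value: 12.924350
Error: 0.205495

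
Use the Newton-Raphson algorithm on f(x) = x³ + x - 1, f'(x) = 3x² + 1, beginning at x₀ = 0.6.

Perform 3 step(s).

f(x) = x³ + x - 1
f'(x) = 3x² + 1
x₀ = 0.6

Newton-Raphson formula: x_{n+1} = x_n - f(x_n)/f'(x_n)

Iteration 1:
  f(0.600000) = -0.184000
  f'(0.600000) = 2.080000
  x_1 = 0.600000 - (-0.184000)/2.080000 = 0.688462
Iteration 2:
  f(0.688462) = 0.014778
  f'(0.688462) = 2.421938
  x_2 = 0.688462 - 0.014778/2.421938 = 0.682360
Iteration 3:
  f(0.682360) = 0.000077
  f'(0.682360) = 2.396845
  x_3 = 0.682360 - 0.000077/2.396845 = 0.682328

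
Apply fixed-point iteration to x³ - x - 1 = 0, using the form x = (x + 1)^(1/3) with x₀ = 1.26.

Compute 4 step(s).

Equation: x³ - x - 1 = 0
Fixed-point form: x = (x + 1)^(1/3)
x₀ = 1.26

x_1 = g(1.260000) = 1.312309
x_2 = g(1.312309) = 1.322357
x_3 = g(1.322357) = 1.324269
x_4 = g(1.324269) = 1.324633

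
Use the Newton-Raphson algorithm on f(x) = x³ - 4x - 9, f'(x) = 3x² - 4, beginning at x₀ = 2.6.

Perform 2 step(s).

f(x) = x³ - 4x - 9
f'(x) = 3x² - 4
x₀ = 2.6

Newton-Raphson formula: x_{n+1} = x_n - f(x_n)/f'(x_n)

Iteration 1:
  f(2.600000) = -1.824000
  f'(2.600000) = 16.280000
  x_1 = 2.600000 - (-1.824000)/16.280000 = 2.712039
Iteration 2:
  f(2.712039) = 0.099318
  f'(2.712039) = 18.065472
  x_2 = 2.712039 - 0.099318/18.065472 = 2.706542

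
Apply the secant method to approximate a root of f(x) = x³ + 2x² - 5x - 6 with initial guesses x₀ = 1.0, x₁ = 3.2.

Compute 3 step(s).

f(x) = x³ + 2x² - 5x - 6
x₀ = 1.0, x₁ = 3.2

Secant formula: x_{n+1} = x_n - f(x_n)(x_n - x_{n-1})/(f(x_n) - f(x_{n-1}))

Iteration 1:
  f(1.000000) = -8.000000
  f(3.200000) = 31.248000
  x_2 = 3.200000 - 31.248000×(3.200000 - 1.000000)/(31.248000 - (-8.000000))
       = 1.448430
Iteration 2:
  f(3.200000) = 31.248000
  f(1.448430) = -6.007515
  x_3 = 1.448430 - (-6.007515)×(1.448430 - 3.200000)/(-6.007515 - 31.248000)
       = 1.730874
Iteration 3:
  f(1.448430) = -6.007515
  f(1.730874) = -3.476952
  x_4 = 1.730874 - (-3.476952)×(1.730874 - 1.448430)/(-3.476952 - (-6.007515))
       = 2.118947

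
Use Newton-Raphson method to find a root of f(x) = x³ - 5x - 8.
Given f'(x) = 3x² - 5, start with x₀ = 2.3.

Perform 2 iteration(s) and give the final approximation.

f(x) = x³ - 5x - 8
f'(x) = 3x² - 5
x₀ = 2.3

Newton-Raphson formula: x_{n+1} = x_n - f(x_n)/f'(x_n)

Iteration 1:
  f(2.300000) = -7.333000
  f'(2.300000) = 10.870000
  x_1 = 2.300000 - (-7.333000)/10.870000 = 2.974609
Iteration 2:
  f(2.974609) = 3.447184
  f'(2.974609) = 21.544896
  x_2 = 2.974609 - 3.447184/21.544896 = 2.814609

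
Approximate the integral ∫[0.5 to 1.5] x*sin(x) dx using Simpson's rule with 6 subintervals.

f(x) = x*sin(x)
a = 0.5, b = 1.5, n = 6
h = (b - a)/n = 0.166667

Simpson's rule: (h/3)[f(x₀) + 4f(x₁) + 2f(x₂) + ... + f(xₙ)]

x_0 = 0.5000, f(x_0) = 0.239713, coefficient = 1
x_1 = 0.6667, f(x_1) = 0.412247, coefficient = 4
x_2 = 0.8333, f(x_2) = 0.616814, coefficient = 2
x_3 = 1.0000, f(x_3) = 0.841471, coefficient = 4
x_4 = 1.1667, f(x_4) = 1.072686, coefficient = 2
x_5 = 1.3333, f(x_5) = 1.295917, coefficient = 4
x_6 = 1.5000, f(x_6) = 1.496242, coefficient = 1

I ≈ (0.166667/3) × 15.313494 = 0.850750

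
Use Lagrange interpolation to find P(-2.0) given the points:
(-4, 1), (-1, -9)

Lagrange interpolation formula:
P(x) = Σ yᵢ × Lᵢ(x)
where Lᵢ(x) = Π_{j≠i} (x - xⱼ)/(xᵢ - xⱼ)

L_0(-2.0) = (-2.0 - (-1))/(-4 - (-1)) = 0.333333
L_1(-2.0) = (-2.0 - (-4))/(-1 - (-4)) = 0.666667

P(-2.0) = 1×L_0(-2.0) + (-9)×L_1(-2.0)
P(-2.0) = -5.666667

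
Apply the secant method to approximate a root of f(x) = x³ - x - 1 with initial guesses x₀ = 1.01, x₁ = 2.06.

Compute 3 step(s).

f(x) = x³ - x - 1
x₀ = 1.01, x₁ = 2.06

Secant formula: x_{n+1} = x_n - f(x_n)(x_n - x_{n-1})/(f(x_n) - f(x_{n-1}))

Iteration 1:
  f(1.010000) = -0.979699
  f(2.060000) = 5.681816
  x_2 = 2.060000 - 5.681816×(2.060000 - 1.010000)/(5.681816 - (-0.979699))
       = 1.164422
Iteration 2:
  f(2.060000) = 5.681816
  f(1.164422) = -0.585607
  x_3 = 1.164422 - (-0.585607)×(1.164422 - 2.060000)/(-0.585607 - 5.681816)
       = 1.248102
Iteration 3:
  f(1.164422) = -0.585607
  f(1.248102) = -0.303861
  x_4 = 1.248102 - (-0.303861)×(1.248102 - 1.164422)/(-0.303861 - (-0.585607))
       = 1.338350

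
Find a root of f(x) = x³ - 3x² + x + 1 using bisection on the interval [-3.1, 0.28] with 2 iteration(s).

f(x) = x³ - 3x² + x + 1
Initial interval: [-3.1, 0.28]

Iteration 1:
  c_1 = (-3.100000 + 0.280000)/2 = -1.410000
  f(c_1) = f(-1.410000) = -9.177521
  f(a) × f(c) ≥ 0, new interval: [-1.410000, 0.280000]
Iteration 2:
  c_2 = (-1.410000 + 0.280000)/2 = -0.565000
  f(c_2) = f(-0.565000) = -0.703037
  f(a) × f(c) ≥ 0, new interval: [-0.565000, 0.280000]

After 2 iteration(s), the approximation is c_2 = -0.565000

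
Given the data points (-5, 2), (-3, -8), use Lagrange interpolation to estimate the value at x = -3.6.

Lagrange interpolation formula:
P(x) = Σ yᵢ × Lᵢ(x)
where Lᵢ(x) = Π_{j≠i} (x - xⱼ)/(xᵢ - xⱼ)

L_0(-3.6) = (-3.6 - (-3))/(-5 - (-3)) = 0.300000
L_1(-3.6) = (-3.6 - (-5))/(-3 - (-5)) = 0.700000

P(-3.6) = 2×L_0(-3.6) + (-8)×L_1(-3.6)
P(-3.6) = -5.000000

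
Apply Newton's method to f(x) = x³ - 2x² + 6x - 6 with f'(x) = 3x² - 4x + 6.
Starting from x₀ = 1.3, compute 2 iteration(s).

f(x) = x³ - 2x² + 6x - 6
f'(x) = 3x² - 4x + 6
x₀ = 1.3

Newton-Raphson formula: x_{n+1} = x_n - f(x_n)/f'(x_n)

Iteration 1:
  f(1.300000) = 0.617000
  f'(1.300000) = 5.870000
  x_1 = 1.300000 - 0.617000/5.870000 = 1.194889
Iteration 2:
  f(1.194889) = 0.019830
  f'(1.194889) = 5.503724
  x_2 = 1.194889 - 0.019830/5.503724 = 1.191286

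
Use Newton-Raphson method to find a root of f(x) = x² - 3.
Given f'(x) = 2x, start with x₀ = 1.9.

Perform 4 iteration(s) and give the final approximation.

f(x) = x² - 3
f'(x) = 2x
x₀ = 1.9

Newton-Raphson formula: x_{n+1} = x_n - f(x_n)/f'(x_n)

Iteration 1:
  f(1.900000) = 0.610000
  f'(1.900000) = 3.800000
  x_1 = 1.900000 - 0.610000/3.800000 = 1.739474
Iteration 2:
  f(1.739474) = 0.025769
  f'(1.739474) = 3.478947
  x_2 = 1.739474 - 0.025769/3.478947 = 1.732067
Iteration 3:
  f(1.732067) = 0.000055
  f'(1.732067) = 3.464133
  x_3 = 1.732067 - 0.000055/3.464133 = 1.732051
Iteration 4:
  f(1.732051) = 0.000000
  f'(1.732051) = 3.464102
  x_4 = 1.732051 - 0.000000/3.464102 = 1.732051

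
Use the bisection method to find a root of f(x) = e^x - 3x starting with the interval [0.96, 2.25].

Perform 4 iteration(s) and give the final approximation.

f(x) = e^x - 3x
Initial interval: [0.96, 2.25]

Iteration 1:
  c_1 = (0.960000 + 2.250000)/2 = 1.605000
  f(c_1) = f(1.605000) = 0.162860
  f(a) × f(c) < 0, new interval: [0.960000, 1.605000]
Iteration 2:
  c_2 = (0.960000 + 1.605000)/2 = 1.282500
  f(c_2) = f(1.282500) = -0.241857
  f(a) × f(c) ≥ 0, new interval: [1.282500, 1.605000]
Iteration 3:
  c_3 = (1.282500 + 1.605000)/2 = 1.443750
  f(c_3) = f(1.443750) = -0.094697
  f(a) × f(c) ≥ 0, new interval: [1.443750, 1.605000]
Iteration 4:
  c_4 = (1.443750 + 1.605000)/2 = 1.524375
  f(c_4) = f(1.524375) = 0.019148
  f(a) × f(c) < 0, new interval: [1.443750, 1.524375]

After 4 iteration(s), the approximation is c_4 = 1.524375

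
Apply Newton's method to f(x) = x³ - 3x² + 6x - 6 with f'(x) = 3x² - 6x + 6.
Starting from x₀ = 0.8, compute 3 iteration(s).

f(x) = x³ - 3x² + 6x - 6
f'(x) = 3x² - 6x + 6
x₀ = 0.8

Newton-Raphson formula: x_{n+1} = x_n - f(x_n)/f'(x_n)

Iteration 1:
  f(0.800000) = -2.608000
  f'(0.800000) = 3.120000
  x_1 = 0.800000 - (-2.608000)/3.120000 = 1.635897
Iteration 2:
  f(1.635897) = 0.164827
  f'(1.635897) = 4.213097
  x_2 = 1.635897 - 0.164827/4.213097 = 1.596775
Iteration 3:
  f(1.596775) = 0.002860
  f'(1.596775) = 4.068421
  x_3 = 1.596775 - 0.002860/4.068421 = 1.596072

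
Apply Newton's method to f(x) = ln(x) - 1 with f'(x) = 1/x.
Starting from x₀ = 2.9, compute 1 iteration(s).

f(x) = ln(x) - 1
f'(x) = 1/x
x₀ = 2.9

Newton-Raphson formula: x_{n+1} = x_n - f(x_n)/f'(x_n)

Iteration 1:
  f(2.900000) = 0.064711
  f'(2.900000) = 0.344828
  x_1 = 2.900000 - 0.064711/0.344828 = 2.712339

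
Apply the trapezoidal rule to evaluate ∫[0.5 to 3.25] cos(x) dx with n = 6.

f(x) = cos(x)
a = 0.5, b = 3.25, n = 6
h = (b - a)/n = 0.458333

Trapezoidal rule: (h/2)[f(x₀) + 2f(x₁) + 2f(x₂) + ... + f(xₙ)]

x_0 = 0.5000, f(x_0) = 0.877583, coefficient = 1
x_1 = 0.9583, f(x_1) = 0.574885, coefficient = 2
x_2 = 1.4167, f(x_2) = 0.153520, coefficient = 2
x_3 = 1.8750, f(x_3) = -0.299534, coefficient = 2
x_4 = 2.3333, f(x_4) = -0.690758, coefficient = 2
x_5 = 2.7917, f(x_5) = -0.939398, coefficient = 2
x_6 = 3.2500, f(x_6) = -0.994130, coefficient = 1

I ≈ (0.458333/2) × -2.519117 = -0.577298
Exact value: -0.587621
Error: 0.010323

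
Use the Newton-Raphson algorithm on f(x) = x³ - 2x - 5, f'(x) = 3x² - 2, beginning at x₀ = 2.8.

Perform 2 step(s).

f(x) = x³ - 2x - 5
f'(x) = 3x² - 2
x₀ = 2.8

Newton-Raphson formula: x_{n+1} = x_n - f(x_n)/f'(x_n)

Iteration 1:
  f(2.800000) = 11.352000
  f'(2.800000) = 21.520000
  x_1 = 2.800000 - 11.352000/21.520000 = 2.272491
Iteration 2:
  f(2.272491) = 2.190647
  f'(2.272491) = 13.492642
  x_2 = 2.272491 - 2.190647/13.492642 = 2.110132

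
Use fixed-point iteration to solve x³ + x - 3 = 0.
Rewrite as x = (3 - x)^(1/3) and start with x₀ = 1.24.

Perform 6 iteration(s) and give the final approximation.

Equation: x³ + x - 3 = 0
Fixed-point form: x = (3 - x)^(1/3)
x₀ = 1.24

x_1 = g(1.240000) = 1.207362
x_2 = g(1.207362) = 1.214780
x_3 = g(1.214780) = 1.213102
x_4 = g(1.213102) = 1.213482
x_5 = g(1.213482) = 1.213396
x_6 = g(1.213396) = 1.213415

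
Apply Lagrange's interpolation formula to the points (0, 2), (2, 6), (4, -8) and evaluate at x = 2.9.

Lagrange interpolation formula:
P(x) = Σ yᵢ × Lᵢ(x)
where Lᵢ(x) = Π_{j≠i} (x - xⱼ)/(xᵢ - xⱼ)

L_0(2.9) = (2.9 - 2)/(0 - 2) × (2.9 - 4)/(0 - 4) = -0.123750
L_1(2.9) = (2.9 - 0)/(2 - 0) × (2.9 - 4)/(2 - 4) = 0.797500
L_2(2.9) = (2.9 - 0)/(4 - 0) × (2.9 - 2)/(4 - 2) = 0.326250

P(2.9) = 2×L_0(2.9) + 6×L_1(2.9) + (-8)×L_2(2.9)
P(2.9) = 1.927500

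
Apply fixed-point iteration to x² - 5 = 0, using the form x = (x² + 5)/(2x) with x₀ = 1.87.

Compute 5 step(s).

Equation: x² - 5 = 0
Fixed-point form: x = (x² + 5)/(2x)
x₀ = 1.87

x_1 = g(1.870000) = 2.271898
x_2 = g(2.271898) = 2.236351
x_3 = g(2.236351) = 2.236068
x_4 = g(2.236068) = 2.236068
x_5 = g(2.236068) = 2.236068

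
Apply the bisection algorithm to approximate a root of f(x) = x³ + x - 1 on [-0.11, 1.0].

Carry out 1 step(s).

f(x) = x³ + x - 1
Initial interval: [-0.11, 1.0]

Iteration 1:
  c_1 = (-0.110000 + 1.000000)/2 = 0.445000
  f(c_1) = f(0.445000) = -0.466879
  f(a) × f(c) ≥ 0, new interval: [0.445000, 1.000000]

After 1 iteration(s), the approximation is c_1 = 0.445000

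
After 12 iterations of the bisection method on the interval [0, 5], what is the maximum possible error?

Bisection error bound: |error| ≤ (b-a)/2^n
|error| ≤ (5 - 0)/2^12 = 5/2^12
|error| ≤ 0.0012207031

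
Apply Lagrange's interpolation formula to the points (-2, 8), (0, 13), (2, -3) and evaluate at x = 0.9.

Lagrange interpolation formula:
P(x) = Σ yᵢ × Lᵢ(x)
where Lᵢ(x) = Π_{j≠i} (x - xⱼ)/(xᵢ - xⱼ)

L_0(0.9) = (0.9 - 0)/(-2 - 0) × (0.9 - 2)/(-2 - 2) = -0.123750
L_1(0.9) = (0.9 - (-2))/(0 - (-2)) × (0.9 - 2)/(0 - 2) = 0.797500
L_2(0.9) = (0.9 - (-2))/(2 - (-2)) × (0.9 - 0)/(2 - 0) = 0.326250

P(0.9) = 8×L_0(0.9) + 13×L_1(0.9) + (-3)×L_2(0.9)
P(0.9) = 8.398750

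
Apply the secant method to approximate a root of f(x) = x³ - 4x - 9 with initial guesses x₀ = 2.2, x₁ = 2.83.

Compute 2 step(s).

f(x) = x³ - 4x - 9
x₀ = 2.2, x₁ = 2.83

Secant formula: x_{n+1} = x_n - f(x_n)(x_n - x_{n-1})/(f(x_n) - f(x_{n-1}))

Iteration 1:
  f(2.200000) = -7.152000
  f(2.830000) = 2.345187
  x_2 = 2.830000 - 2.345187×(2.830000 - 2.200000)/(2.345187 - (-7.152000))
       = 2.674431
Iteration 2:
  f(2.830000) = 2.345187
  f(2.674431) = -0.568639
  x_3 = 2.674431 - (-0.568639)×(2.674431 - 2.830000)/(-0.568639 - 2.345187)
       = 2.704791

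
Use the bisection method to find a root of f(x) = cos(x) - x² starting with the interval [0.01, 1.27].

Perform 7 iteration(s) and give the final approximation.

f(x) = cos(x) - x²
Initial interval: [0.01, 1.27]

Iteration 1:
  c_1 = (0.010000 + 1.270000)/2 = 0.640000
  f(c_1) = f(0.640000) = 0.392496
  f(a) × f(c) ≥ 0, new interval: [0.640000, 1.270000]
Iteration 2:
  c_2 = (0.640000 + 1.270000)/2 = 0.955000
  f(c_2) = f(0.955000) = -0.334416
  f(a) × f(c) < 0, new interval: [0.640000, 0.955000]
Iteration 3:
  c_3 = (0.640000 + 0.955000)/2 = 0.797500
  f(c_3) = f(0.797500) = 0.062492
  f(a) × f(c) ≥ 0, new interval: [0.797500, 0.955000]
Iteration 4:
  c_4 = (0.797500 + 0.955000)/2 = 0.876250
  f(c_4) = f(0.876250) = -0.127777
  f(a) × f(c) < 0, new interval: [0.797500, 0.876250]
Iteration 5:
  c_5 = (0.797500 + 0.876250)/2 = 0.836875
  f(c_5) = f(0.836875) = -0.030573
  f(a) × f(c) < 0, new interval: [0.797500, 0.836875]
Iteration 6:
  c_6 = (0.797500 + 0.836875)/2 = 0.817188
  f(c_6) = f(0.817188) = 0.016479
  f(a) × f(c) ≥ 0, new interval: [0.817188, 0.836875]
Iteration 7:
  c_7 = (0.817188 + 0.836875)/2 = 0.827031
  f(c_7) = f(0.827031) = -0.006917
  f(a) × f(c) < 0, new interval: [0.817188, 0.827031]

After 7 iteration(s), the approximation is c_7 = 0.827031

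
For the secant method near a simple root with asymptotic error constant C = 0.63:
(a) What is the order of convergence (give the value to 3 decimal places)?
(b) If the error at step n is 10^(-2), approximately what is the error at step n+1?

(a) Secant method has superlinear convergence with order φ = (1+√5)/2 ≈ 1.618.
    This means |e_{n+1}| ≈ C|e_n|^1.618.

(b) With |e_n| = 10^(-2) and C = 0.63:
    |e_{n+1}| ≈ 0.63 × (10^(-2))^1.618 = 0.63 × 10^(-3.24)

(a) ≈ 1.618 (golden ratio); (b) |e_{n+1}| ≈ 3.658e-04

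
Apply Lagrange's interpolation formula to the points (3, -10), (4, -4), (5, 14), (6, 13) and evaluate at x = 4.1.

Lagrange interpolation formula:
P(x) = Σ yᵢ × Lᵢ(x)
where Lᵢ(x) = Π_{j≠i} (x - xⱼ)/(xᵢ - xⱼ)

L_0(4.1) = (4.1 - 4)/(3 - 4) × (4.1 - 5)/(3 - 5) × (4.1 - 6)/(3 - 6) = -0.028500
L_1(4.1) = (4.1 - 3)/(4 - 3) × (4.1 - 5)/(4 - 5) × (4.1 - 6)/(4 - 6) = 0.940500
L_2(4.1) = (4.1 - 3)/(5 - 3) × (4.1 - 4)/(5 - 4) × (4.1 - 6)/(5 - 6) = 0.104500
L_3(4.1) = (4.1 - 3)/(6 - 3) × (4.1 - 4)/(6 - 4) × (4.1 - 5)/(6 - 5) = -0.016500

P(4.1) = (-10)×L_0(4.1) + (-4)×L_1(4.1) + 14×L_2(4.1) + 13×L_3(4.1)
P(4.1) = -2.228500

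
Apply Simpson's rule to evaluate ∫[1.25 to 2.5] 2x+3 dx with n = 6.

f(x) = 2x+3
a = 1.25, b = 2.5, n = 6
h = (b - a)/n = 0.208333

Simpson's rule: (h/3)[f(x₀) + 4f(x₁) + 2f(x₂) + ... + f(xₙ)]

x_0 = 1.2500, f(x_0) = 5.500000, coefficient = 1
x_1 = 1.4583, f(x_1) = 5.916667, coefficient = 4
x_2 = 1.6667, f(x_2) = 6.333333, coefficient = 2
x_3 = 1.8750, f(x_3) = 6.750000, coefficient = 4
x_4 = 2.0833, f(x_4) = 7.166667, coefficient = 2
x_5 = 2.2917, f(x_5) = 7.583333, coefficient = 4
x_6 = 2.5000, f(x_6) = 8.000000, coefficient = 1

I ≈ (0.208333/3) × 121.500000 = 8.437500
Exact value: 8.437500
Error: 0.000000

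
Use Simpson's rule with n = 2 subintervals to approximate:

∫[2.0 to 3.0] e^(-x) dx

f(x) = e^(-x)
a = 2.0, b = 3.0, n = 2
h = (b - a)/n = 0.500000

Simpson's rule: (h/3)[f(x₀) + 4f(x₁) + 2f(x₂) + ... + f(xₙ)]

x_0 = 2.0000, f(x_0) = 0.135335, coefficient = 1
x_1 = 2.5000, f(x_1) = 0.082085, coefficient = 4
x_2 = 3.0000, f(x_2) = 0.049787, coefficient = 1

I ≈ (0.500000/3) × 0.513462 = 0.085577
Exact value: 0.085548
Error: 0.000029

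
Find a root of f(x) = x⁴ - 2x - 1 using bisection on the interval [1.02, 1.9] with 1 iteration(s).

f(x) = x⁴ - 2x - 1
Initial interval: [1.02, 1.9]

Iteration 1:
  c_1 = (1.020000 + 1.900000)/2 = 1.460000
  f(c_1) = f(1.460000) = 0.623719
  f(a) × f(c) < 0, new interval: [1.020000, 1.460000]

After 1 iteration(s), the approximation is c_1 = 1.460000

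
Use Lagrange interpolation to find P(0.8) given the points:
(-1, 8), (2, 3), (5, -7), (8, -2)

Lagrange interpolation formula:
P(x) = Σ yᵢ × Lᵢ(x)
where Lᵢ(x) = Π_{j≠i} (x - xⱼ)/(xᵢ - xⱼ)

L_0(0.8) = (0.8 - 2)/(-1 - 2) × (0.8 - 5)/(-1 - 5) × (0.8 - 8)/(-1 - 8) = 0.224000
L_1(0.8) = (0.8 - (-1))/(2 - (-1)) × (0.8 - 5)/(2 - 5) × (0.8 - 8)/(2 - 8) = 1.008000
L_2(0.8) = (0.8 - (-1))/(5 - (-1)) × (0.8 - 2)/(5 - 2) × (0.8 - 8)/(5 - 8) = -0.288000
L_3(0.8) = (0.8 - (-1))/(8 - (-1)) × (0.8 - 2)/(8 - 2) × (0.8 - 5)/(8 - 5) = 0.056000

P(0.8) = 8×L_0(0.8) + 3×L_1(0.8) + (-7)×L_2(0.8) + (-2)×L_3(0.8)
P(0.8) = 6.720000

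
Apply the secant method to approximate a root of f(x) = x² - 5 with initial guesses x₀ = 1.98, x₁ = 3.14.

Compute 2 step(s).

f(x) = x² - 5
x₀ = 1.98, x₁ = 3.14

Secant formula: x_{n+1} = x_n - f(x_n)(x_n - x_{n-1})/(f(x_n) - f(x_{n-1}))

Iteration 1:
  f(1.980000) = -1.079600
  f(3.140000) = 4.859600
  x_2 = 3.140000 - 4.859600×(3.140000 - 1.980000)/(4.859600 - (-1.079600))
       = 2.190859
Iteration 2:
  f(3.140000) = 4.859600
  f(2.190859) = -0.200135
  x_3 = 2.190859 - (-0.200135)×(2.190859 - 3.140000)/(-0.200135 - 4.859600)
       = 2.228402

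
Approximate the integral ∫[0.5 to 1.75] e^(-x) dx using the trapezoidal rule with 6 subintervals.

f(x) = e^(-x)
a = 0.5, b = 1.75, n = 6
h = (b - a)/n = 0.208333

Trapezoidal rule: (h/2)[f(x₀) + 2f(x₁) + 2f(x₂) + ... + f(xₙ)]

x_0 = 0.5000, f(x_0) = 0.606531, coefficient = 1
x_1 = 0.7083, f(x_1) = 0.492464, coefficient = 2
x_2 = 0.9167, f(x_2) = 0.399850, coefficient = 2
x_3 = 1.1250, f(x_3) = 0.324652, coefficient = 2
x_4 = 1.3333, f(x_4) = 0.263597, coefficient = 2
x_5 = 1.5417, f(x_5) = 0.214024, coefficient = 2
x_6 = 1.7500, f(x_6) = 0.173774, coefficient = 1

I ≈ (0.208333/2) × 4.169480 = 0.434321
Exact value: 0.432757
Error: 0.001564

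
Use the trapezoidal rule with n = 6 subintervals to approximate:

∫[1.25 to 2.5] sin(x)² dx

f(x) = sin(x)²
a = 1.25, b = 2.5, n = 6
h = (b - a)/n = 0.208333

Trapezoidal rule: (h/2)[f(x₀) + 2f(x₁) + 2f(x₂) + ... + f(xₙ)]

x_0 = 1.2500, f(x_0) = 0.900572, coefficient = 1
x_1 = 1.4583, f(x_1) = 0.987405, coefficient = 2
x_2 = 1.6667, f(x_2) = 0.990837, coefficient = 2
x_3 = 1.8750, f(x_3) = 0.910280, coefficient = 2
x_4 = 2.0833, f(x_4) = 0.759518, coefficient = 2
x_5 = 2.2917, f(x_5) = 0.564349, coefficient = 2
x_6 = 2.5000, f(x_6) = 0.358169, coefficient = 1

I ≈ (0.208333/2) × 9.683518 = 1.008700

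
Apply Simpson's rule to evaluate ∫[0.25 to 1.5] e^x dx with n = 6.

f(x) = e^x
a = 0.25, b = 1.5, n = 6
h = (b - a)/n = 0.208333

Simpson's rule: (h/3)[f(x₀) + 4f(x₁) + 2f(x₂) + ... + f(xₙ)]

x_0 = 0.2500, f(x_0) = 1.284025, coefficient = 1
x_1 = 0.4583, f(x_1) = 1.581436, coefficient = 4
x_2 = 0.6667, f(x_2) = 1.947734, coefficient = 2
x_3 = 0.8750, f(x_3) = 2.398875, coefficient = 4
x_4 = 1.0833, f(x_4) = 2.954512, coefficient = 2
x_5 = 1.2917, f(x_5) = 3.638846, coefficient = 4
x_6 = 1.5000, f(x_6) = 4.481689, coefficient = 1

I ≈ (0.208333/3) × 46.046836 = 3.197697
Exact value: 3.197664
Error: 0.000033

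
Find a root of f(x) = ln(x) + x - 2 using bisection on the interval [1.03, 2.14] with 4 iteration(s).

f(x) = ln(x) + x - 2
Initial interval: [1.03, 2.14]

Iteration 1:
  c_1 = (1.030000 + 2.140000)/2 = 1.585000
  f(c_1) = f(1.585000) = 0.045584
  f(a) × f(c) < 0, new interval: [1.030000, 1.585000]
Iteration 2:
  c_2 = (1.030000 + 1.585000)/2 = 1.307500
  f(c_2) = f(1.307500) = -0.424383
  f(a) × f(c) ≥ 0, new interval: [1.307500, 1.585000]
Iteration 3:
  c_3 = (1.307500 + 1.585000)/2 = 1.446250
  f(c_3) = f(1.446250) = -0.184776
  f(a) × f(c) ≥ 0, new interval: [1.446250, 1.585000]
Iteration 4:
  c_4 = (1.446250 + 1.585000)/2 = 1.515625
  f(c_4) = f(1.515625) = -0.068547
  f(a) × f(c) ≥ 0, new interval: [1.515625, 1.585000]

After 4 iteration(s), the approximation is c_4 = 1.515625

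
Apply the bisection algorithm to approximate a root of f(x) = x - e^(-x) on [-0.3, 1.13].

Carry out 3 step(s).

f(x) = x - e^(-x)
Initial interval: [-0.3, 1.13]

Iteration 1:
  c_1 = (-0.300000 + 1.130000)/2 = 0.415000
  f(c_1) = f(0.415000) = -0.245340
  f(a) × f(c) ≥ 0, new interval: [0.415000, 1.130000]
Iteration 2:
  c_2 = (0.415000 + 1.130000)/2 = 0.772500
  f(c_2) = f(0.772500) = 0.310643
  f(a) × f(c) < 0, new interval: [0.415000, 0.772500]
Iteration 3:
  c_3 = (0.415000 + 0.772500)/2 = 0.593750
  f(c_3) = f(0.593750) = 0.041498
  f(a) × f(c) < 0, new interval: [0.415000, 0.593750]

After 3 iteration(s), the approximation is c_3 = 0.593750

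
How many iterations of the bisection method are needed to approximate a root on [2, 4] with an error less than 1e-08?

We need (b-a)/2^n ≤ 1e-08
(4 - 2)/2^n ≤ 1e-08
2/2^n ≤ 1e-08
2^n ≥ 200000000
n ≥ log₂(200000000) = 27.58
n ≥ 28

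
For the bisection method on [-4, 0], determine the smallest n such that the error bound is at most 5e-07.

We need (b-a)/2^n ≤ 5e-07
(0 - (-4))/2^n ≤ 5e-07
4/2^n ≤ 5e-07
2^n ≥ 8000000
n ≥ log₂(8000000) = 22.93
n ≥ 23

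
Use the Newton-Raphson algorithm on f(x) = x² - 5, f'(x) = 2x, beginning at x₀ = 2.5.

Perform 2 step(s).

f(x) = x² - 5
f'(x) = 2x
x₀ = 2.5

Newton-Raphson formula: x_{n+1} = x_n - f(x_n)/f'(x_n)

Iteration 1:
  f(2.500000) = 1.250000
  f'(2.500000) = 5.000000
  x_1 = 2.500000 - 1.250000/5.000000 = 2.250000
Iteration 2:
  f(2.250000) = 0.062500
  f'(2.250000) = 4.500000
  x_2 = 2.250000 - 0.062500/4.500000 = 2.236111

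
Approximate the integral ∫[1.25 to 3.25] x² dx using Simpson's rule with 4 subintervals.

f(x) = x²
a = 1.25, b = 3.25, n = 4
h = (b - a)/n = 0.500000

Simpson's rule: (h/3)[f(x₀) + 4f(x₁) + 2f(x₂) + ... + f(xₙ)]

x_0 = 1.2500, f(x_0) = 1.562500, coefficient = 1
x_1 = 1.7500, f(x_1) = 3.062500, coefficient = 4
x_2 = 2.2500, f(x_2) = 5.062500, coefficient = 2
x_3 = 2.7500, f(x_3) = 7.562500, coefficient = 4
x_4 = 3.2500, f(x_4) = 10.562500, coefficient = 1

I ≈ (0.500000/3) × 64.750000 = 10.791667
Exact value: 10.791667
Error: 0.000000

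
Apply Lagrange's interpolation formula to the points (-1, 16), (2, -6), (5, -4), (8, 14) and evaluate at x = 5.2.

Lagrange interpolation formula:
P(x) = Σ yᵢ × Lᵢ(x)
where Lᵢ(x) = Π_{j≠i} (x - xⱼ)/(xᵢ - xⱼ)

L_0(5.2) = (5.2 - 2)/(-1 - 2) × (5.2 - 5)/(-1 - 5) × (5.2 - 8)/(-1 - 8) = 0.011062
L_1(5.2) = (5.2 - (-1))/(2 - (-1)) × (5.2 - 5)/(2 - 5) × (5.2 - 8)/(2 - 8) = -0.064296
L_2(5.2) = (5.2 - (-1))/(5 - (-1)) × (5.2 - 2)/(5 - 2) × (5.2 - 8)/(5 - 8) = 1.028741
L_3(5.2) = (5.2 - (-1))/(8 - (-1)) × (5.2 - 2)/(8 - 2) × (5.2 - 5)/(8 - 5) = 0.024494

P(5.2) = 16×L_0(5.2) + (-6)×L_1(5.2) + (-4)×L_2(5.2) + 14×L_3(5.2)
P(5.2) = -3.209284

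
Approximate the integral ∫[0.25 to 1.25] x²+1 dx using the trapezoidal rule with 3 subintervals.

f(x) = x²+1
a = 0.25, b = 1.25, n = 3
h = (b - a)/n = 0.333333

Trapezoidal rule: (h/2)[f(x₀) + 2f(x₁) + 2f(x₂) + ... + f(xₙ)]

x_0 = 0.2500, f(x_0) = 1.062500, coefficient = 1
x_1 = 0.5833, f(x_1) = 1.340278, coefficient = 2
x_2 = 0.9167, f(x_2) = 1.840278, coefficient = 2
x_3 = 1.2500, f(x_3) = 2.562500, coefficient = 1

I ≈ (0.333333/2) × 9.986111 = 1.664352
Exact value: 1.645833
Error: 0.018519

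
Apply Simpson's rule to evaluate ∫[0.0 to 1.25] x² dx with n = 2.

f(x) = x²
a = 0.0, b = 1.25, n = 2
h = (b - a)/n = 0.625000

Simpson's rule: (h/3)[f(x₀) + 4f(x₁) + 2f(x₂) + ... + f(xₙ)]

x_0 = 0.0000, f(x_0) = 0.000000, coefficient = 1
x_1 = 0.6250, f(x_1) = 0.390625, coefficient = 4
x_2 = 1.2500, f(x_2) = 1.562500, coefficient = 1

I ≈ (0.625000/3) × 3.125000 = 0.651042
Exact value: 0.651042
Error: 0.000000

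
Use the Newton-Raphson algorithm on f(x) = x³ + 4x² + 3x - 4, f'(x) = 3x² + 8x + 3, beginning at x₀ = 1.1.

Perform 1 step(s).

f(x) = x³ + 4x² + 3x - 4
f'(x) = 3x² + 8x + 3
x₀ = 1.1

Newton-Raphson formula: x_{n+1} = x_n - f(x_n)/f'(x_n)

Iteration 1:
  f(1.100000) = 5.471000
  f'(1.100000) = 15.430000
  x_1 = 1.100000 - 5.471000/15.430000 = 0.745431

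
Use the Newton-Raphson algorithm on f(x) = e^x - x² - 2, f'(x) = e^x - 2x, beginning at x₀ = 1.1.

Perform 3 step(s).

f(x) = e^x - x² - 2
f'(x) = e^x - 2x
x₀ = 1.1

Newton-Raphson formula: x_{n+1} = x_n - f(x_n)/f'(x_n)

Iteration 1:
  f(1.100000) = -0.205834
  f'(1.100000) = 0.804166
  x_1 = 1.100000 - (-0.205834)/0.804166 = 1.355960
Iteration 2:
  f(1.355960) = 0.041856
  f'(1.355960) = 1.168564
  x_2 = 1.355960 - 0.041856/1.168564 = 1.320141
Iteration 3:
  f(1.320141) = 0.001177
  f'(1.320141) = 1.103667
  x_3 = 1.320141 - 0.001177/1.103667 = 1.319075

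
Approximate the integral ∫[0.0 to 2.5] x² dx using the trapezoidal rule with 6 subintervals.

f(x) = x²
a = 0.0, b = 2.5, n = 6
h = (b - a)/n = 0.416667

Trapezoidal rule: (h/2)[f(x₀) + 2f(x₁) + 2f(x₂) + ... + f(xₙ)]

x_0 = 0.0000, f(x_0) = 0.000000, coefficient = 1
x_1 = 0.4167, f(x_1) = 0.173611, coefficient = 2
x_2 = 0.8333, f(x_2) = 0.694444, coefficient = 2
x_3 = 1.2500, f(x_3) = 1.562500, coefficient = 2
x_4 = 1.6667, f(x_4) = 2.777778, coefficient = 2
x_5 = 2.0833, f(x_5) = 4.340278, coefficient = 2
x_6 = 2.5000, f(x_6) = 6.250000, coefficient = 1

I ≈ (0.416667/2) × 25.347222 = 5.280671
Exact value: 5.208333
Error: 0.072338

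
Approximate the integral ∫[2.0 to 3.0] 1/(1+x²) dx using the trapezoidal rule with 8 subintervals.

f(x) = 1/(1+x²)
a = 2.0, b = 3.0, n = 8
h = (b - a)/n = 0.125000

Trapezoidal rule: (h/2)[f(x₀) + 2f(x₁) + 2f(x₂) + ... + f(xₙ)]

x_0 = 2.0000, f(x_0) = 0.200000, coefficient = 1
x_1 = 2.1250, f(x_1) = 0.181303, coefficient = 2
x_2 = 2.2500, f(x_2) = 0.164948, coefficient = 2
x_3 = 2.3750, f(x_3) = 0.150588, coefficient = 2
x_4 = 2.5000, f(x_4) = 0.137931, coefficient = 2
x_5 = 2.6250, f(x_5) = 0.126733, coefficient = 2
x_6 = 2.7500, f(x_6) = 0.116788, coefficient = 2
x_7 = 2.8750, f(x_7) = 0.107926, coefficient = 2
x_8 = 3.0000, f(x_8) = 0.100000, coefficient = 1

I ≈ (0.125000/2) × 2.272435 = 0.142027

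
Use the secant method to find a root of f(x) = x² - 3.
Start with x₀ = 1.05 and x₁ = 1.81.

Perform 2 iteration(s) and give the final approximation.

f(x) = x² - 3
x₀ = 1.05, x₁ = 1.81

Secant formula: x_{n+1} = x_n - f(x_n)(x_n - x_{n-1})/(f(x_n) - f(x_{n-1}))

Iteration 1:
  f(1.050000) = -1.897500
  f(1.810000) = 0.276100
  x_2 = 1.810000 - 0.276100×(1.810000 - 1.050000)/(0.276100 - (-1.897500))
       = 1.713462
Iteration 2:
  f(1.810000) = 0.276100
  f(1.713462) = -0.064050
  x_3 = 1.713462 - (-0.064050)×(1.713462 - 1.810000)/(-0.064050 - 0.276100)
       = 1.731640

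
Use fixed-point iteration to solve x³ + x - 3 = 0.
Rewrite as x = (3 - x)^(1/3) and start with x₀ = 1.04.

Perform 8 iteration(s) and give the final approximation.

Equation: x³ + x - 3 = 0
Fixed-point form: x = (3 - x)^(1/3)
x₀ = 1.04

x_1 = g(1.040000) = 1.251465
x_2 = g(1.251465) = 1.204735
x_3 = g(1.204735) = 1.215373
x_4 = g(1.215373) = 1.212967
x_5 = g(1.212967) = 1.213512
x_6 = g(1.213512) = 1.213389
x_7 = g(1.213389) = 1.213417
x_8 = g(1.213417) = 1.213410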